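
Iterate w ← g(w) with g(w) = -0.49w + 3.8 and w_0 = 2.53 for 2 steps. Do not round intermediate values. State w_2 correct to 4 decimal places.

2.5455

w_1 = g(2.530000) = 2.560300
w_2 = g(2.560300) = 2.545453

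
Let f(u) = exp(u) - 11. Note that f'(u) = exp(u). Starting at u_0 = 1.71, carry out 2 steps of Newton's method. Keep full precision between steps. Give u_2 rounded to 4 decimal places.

2.4391

u_0 = 1.710000: f = -5.471039, f' = 5.528961 → u_1 = 1.710000 - (-5.471039)/(5.528961) = 2.699524
u_1 = 2.699524: f = 3.872646, f' = 14.872646 → u_2 = 2.699524 - (3.872646)/(14.872646) = 2.439137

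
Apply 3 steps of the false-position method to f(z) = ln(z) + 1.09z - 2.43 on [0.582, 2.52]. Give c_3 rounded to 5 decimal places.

1.73154

False-position update: c = (a·f(b) − b·f(a))/(f(b) − f(a)); replace the endpoint whose sign matches f(c).
f(0.582000) = -2.336905, f(2.520000) = 1.241059
step 1: c = 1.847782, f(c) = 0.198068 > 0 → new bracket [0.582000, 1.847782]
step 2: c = 1.748881, f(c) = 0.035256 > 0 → new bracket [0.582000, 1.748881]
step 3: c = 1.731538, f(c) = 0.006387 > 0 → new bracket [0.582000, 1.731538]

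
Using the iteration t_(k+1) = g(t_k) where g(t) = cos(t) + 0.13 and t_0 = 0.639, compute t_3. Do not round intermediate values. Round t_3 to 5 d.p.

t_1 = g(0.639000) = 0.932693
t_2 = g(0.932693) = 0.725673
t_3 = g(0.725673) = 0.878053

0.87805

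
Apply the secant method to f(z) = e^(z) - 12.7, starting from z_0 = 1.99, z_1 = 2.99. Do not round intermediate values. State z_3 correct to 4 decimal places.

2.5156

Secant update: z_(k+1) = z_k − f(z_k)·(z_k − z_(k-1))/(f(z_k) − f(z_(k-1))).
f(z_0) = -5.384466, f(z_1) = 7.185682
z_2 = 2.990000 - (7.185682)·(2.990000 - 1.990000)/(7.185682 - (-5.384466)) = 2.418353; f(z_2) = -1.472643
z_3 = 2.418353 - (-1.472643)·(2.418353 - 2.990000)/(-1.472643 - (7.185682)) = 2.515581; f(z_3) = -0.326200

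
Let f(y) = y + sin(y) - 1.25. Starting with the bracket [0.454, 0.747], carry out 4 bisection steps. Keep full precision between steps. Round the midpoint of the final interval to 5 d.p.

f(0.454000) = -0.357436, f(0.747000) = 0.176441 (opposite signs)
step 1: m = 0.600500, f(m) = -0.084445 < 0 → root in [0.600500, 0.747000]
step 2: m = 0.673750, f(m) = 0.047671 > 0 → root in [0.600500, 0.673750]
step 3: m = 0.637125, f(m) = -0.017988 < 0 → root in [0.637125, 0.673750]
step 4: m = 0.655438, f(m) = 0.014944 > 0 → root in [0.637125, 0.655438]
Midpoint of [0.637125, 0.655438] = 0.646281

0.64628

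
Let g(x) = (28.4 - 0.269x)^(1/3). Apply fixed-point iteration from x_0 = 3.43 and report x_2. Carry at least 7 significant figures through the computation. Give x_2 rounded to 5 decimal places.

3.02163

x_1 = g(3.430000) = 3.017576
x_2 = g(3.017576) = 3.021632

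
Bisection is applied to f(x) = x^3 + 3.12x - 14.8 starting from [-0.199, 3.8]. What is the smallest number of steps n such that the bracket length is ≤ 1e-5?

19

Initial width b − a = 3.8 − -0.199 = 3.999000.
After n steps the width is (b−a)/2^n; need (b−a)/2^n ≤ 1e-5.
So n ≥ log₂(3.999000/1e-5) = log₂(399900.0000) ≈ 18.6093.
Hence n = 19.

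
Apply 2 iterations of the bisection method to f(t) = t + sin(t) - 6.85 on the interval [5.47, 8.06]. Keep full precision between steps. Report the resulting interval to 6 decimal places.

[6.117500, 6.765000]

f(5.470000) = -2.106480, f(8.060000) = 2.188853 (opposite signs)
step 1: m = 6.765000, f(m) = 0.378388 > 0 → root in [5.470000, 6.765000]
step 2: m = 6.117500, f(m) = -0.897428 < 0 → root in [6.117500, 6.765000]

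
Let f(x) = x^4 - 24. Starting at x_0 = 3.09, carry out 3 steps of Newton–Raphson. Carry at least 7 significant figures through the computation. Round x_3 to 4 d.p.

f'(x) = 4x^3
x_0 = 3.090000: f = 67.166214, f' = 118.014516 → x_1 = 3.090000 - (67.166214)/(118.014516) = 2.520865
x_1 = 2.520865: f = 16.382967, f' = 64.077958 → x_2 = 2.520865 - (16.382967)/(64.077958) = 2.265192
x_2 = 2.265192: f = 2.328152, f' = 46.491683 → x_3 = 2.265192 - (2.328152)/(46.491683) = 2.215116

2.2151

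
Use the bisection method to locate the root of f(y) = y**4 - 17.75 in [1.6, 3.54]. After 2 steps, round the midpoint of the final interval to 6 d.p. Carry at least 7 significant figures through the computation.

f(1.600000) = -11.196400, f(3.540000) = 139.290999 (opposite signs)
step 1: m = 2.570000, f(m) = 25.874704 > 0 → root in [1.600000, 2.570000]
step 2: m = 2.085000, f(m) = 1.148365 > 0 → root in [1.600000, 2.085000]
Midpoint of [1.600000, 2.085000] = 1.842500

1.842500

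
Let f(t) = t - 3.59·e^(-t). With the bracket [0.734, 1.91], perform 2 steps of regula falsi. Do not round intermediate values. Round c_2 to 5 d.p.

f(0.734000) = -0.989147, f(1.910000) = 1.378391
step 1: c = 1.225328, f(c) = 0.171083 > 0 → new bracket [0.734000, 1.225328]
step 2: c = 1.152878, f(c) = 0.019420 > 0 → new bracket [0.734000, 1.152878]

1.15288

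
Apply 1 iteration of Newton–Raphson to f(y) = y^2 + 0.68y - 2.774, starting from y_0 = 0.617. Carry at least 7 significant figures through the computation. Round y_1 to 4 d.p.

Newton update: y ← y − f(y)/f'(y).
f'(y) = 2y + 0.68
y_0 = 0.617000: f = -1.973751, f' = 1.914000 → y_1 = 0.617000 - (-1.973751)/(1.914000) = 1.648218

1.6482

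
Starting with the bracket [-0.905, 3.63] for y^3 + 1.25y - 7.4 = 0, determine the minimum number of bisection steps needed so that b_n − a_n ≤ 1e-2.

Initial width b − a = 3.63 − -0.905 = 4.535000.
After n steps the width is (b−a)/2^n; need (b−a)/2^n ≤ 1e-2.
So n ≥ log₂(4.535000/1e-2) = log₂(453.5000) ≈ 8.8250.
Hence n = 9.

9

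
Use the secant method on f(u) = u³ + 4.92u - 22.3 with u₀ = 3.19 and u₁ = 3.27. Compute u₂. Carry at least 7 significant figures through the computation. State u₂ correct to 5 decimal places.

2.47613

f(u_0) = 25.856559, f(u_1) = 28.754183
u_2 = 3.270000 - (28.754183)·(3.270000 - 3.190000)/(28.754183 - (25.856559)) = 2.476131; f(u_2) = 5.064274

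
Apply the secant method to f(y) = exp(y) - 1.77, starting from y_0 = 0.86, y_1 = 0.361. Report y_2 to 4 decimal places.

f(y_0) = 0.593161, f(y_1) = -0.335237
y_2 = 0.361000 - (-0.335237)·(0.361000 - 0.860000)/(-0.335237 - (0.593161)) = 0.541185; f(y_2) = -0.051959

0.5412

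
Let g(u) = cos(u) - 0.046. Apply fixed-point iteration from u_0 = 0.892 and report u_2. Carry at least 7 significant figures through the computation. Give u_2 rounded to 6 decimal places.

0.789444

u_1 = g(0.892000) = 0.581857
u_2 = g(0.581857) = 0.789444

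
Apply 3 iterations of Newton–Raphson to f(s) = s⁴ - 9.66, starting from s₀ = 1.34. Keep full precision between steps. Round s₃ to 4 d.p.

1.7644

f'(s) = 4s³
s_0 = 1.340000: f = -6.435821, f' = 9.624416 → s_1 = 1.340000 - (-6.435821)/(9.624416) = 2.008697
s_1 = 2.008697: f = 6.620133, f' = 32.419287 → s_2 = 2.008697 - (6.620133)/(32.419287) = 1.804494
s_2 = 1.804494: f = 0.942823, f' = 23.503152 → s_3 = 1.804494 - (0.942823)/(23.503152) = 1.764379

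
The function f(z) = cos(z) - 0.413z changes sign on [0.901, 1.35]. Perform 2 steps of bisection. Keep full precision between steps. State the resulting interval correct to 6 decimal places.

[1.013250, 1.125500]

f(0.901000) = 0.248713, f(1.350000) = -0.338543 (opposite signs)
step 1: m = 1.125500, f(m) = -0.034106 < 0 → root in [0.901000, 1.125500]
step 2: m = 1.013250, f(m) = 0.110633 > 0 → root in [1.013250, 1.125500]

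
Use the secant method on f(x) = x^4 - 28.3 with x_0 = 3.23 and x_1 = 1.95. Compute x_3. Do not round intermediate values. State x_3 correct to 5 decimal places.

f(x_0) = 80.545402, f(x_1) = -13.840994
x_2 = 1.950000 - (-13.840994)·(1.950000 - 3.230000)/(-13.840994 - (80.545402)) = 2.137702; f(x_2) = -7.417222
x_3 = 2.137702 - (-7.417222)·(2.137702 - 1.950000)/(-7.417222 - (-13.840994)) = 2.354432; f(x_3) = 2.428704

2.35443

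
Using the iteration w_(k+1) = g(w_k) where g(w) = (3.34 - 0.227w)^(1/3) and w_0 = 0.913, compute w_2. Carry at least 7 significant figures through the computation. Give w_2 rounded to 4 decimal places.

w_1 = g(0.913000) = 1.463216
w_2 = g(1.463216) = 1.443506

1.4435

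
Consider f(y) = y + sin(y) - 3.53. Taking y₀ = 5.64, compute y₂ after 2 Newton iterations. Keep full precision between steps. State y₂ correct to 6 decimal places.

4.548442

Newton update: y ← y − f(y)/f'(y).
f'(y) = 1 + cos(y)
y_0 = 5.640000: f = 1.510253, f' = 1.800189 → y_1 = 5.640000 - (1.510253)/(1.800189) = 4.801059
y_1 = 4.801059: f = 0.274988, f' = 1.088554 → y_2 = 4.801059 - (0.274988)/(1.088554) = 4.548442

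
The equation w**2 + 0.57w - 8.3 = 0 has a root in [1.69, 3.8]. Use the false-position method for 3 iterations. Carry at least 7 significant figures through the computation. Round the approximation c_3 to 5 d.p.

2.60462

False-position update: c = (a·f(b) − b·f(a))/(f(b) − f(a)); replace the endpoint whose sign matches f(c).
f(1.690000) = -4.480600, f(3.800000) = 8.306000
step 1: c = 2.429373, f(c) = -1.013405 < 0 → new bracket [2.429373, 3.800000]
step 2: c = 2.578417, f(c) = -0.182069 < 0 → new bracket [2.578417, 3.800000]
step 3: c = 2.604620, f(c) = -0.031323 < 0 → new bracket [2.604620, 3.800000]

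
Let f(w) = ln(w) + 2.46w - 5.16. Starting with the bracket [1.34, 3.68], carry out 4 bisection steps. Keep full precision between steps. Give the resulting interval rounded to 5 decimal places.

f(1.340000) = -1.570930, f(3.680000) = 5.195713 (opposite signs)
step 1: m = 2.510000, f(m) = 1.934883 > 0 → root in [1.340000, 2.510000]
step 2: m = 1.925000, f(m) = 0.230426 > 0 → root in [1.340000, 1.925000]
step 3: m = 1.632500, f(m) = -0.653937 < 0 → root in [1.632500, 1.925000]
step 4: m = 1.778750, f(m) = -0.208364 < 0 → root in [1.778750, 1.925000]

[1.77875, 1.92500]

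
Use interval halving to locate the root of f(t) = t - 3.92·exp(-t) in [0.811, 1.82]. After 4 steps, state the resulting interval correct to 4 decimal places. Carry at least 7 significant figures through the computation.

[1.1894, 1.2524]

f(0.811000) = -0.931101, f(1.820000) = 1.184859 (opposite signs)
step 1: m = 1.315500, f(m) = 0.263607 > 0 → root in [0.811000, 1.315500]
step 2: m = 1.063250, f(m) = -0.290450 < 0 → root in [1.063250, 1.315500]
step 3: m = 1.189375, f(m) = -0.003918 < 0 → root in [1.189375, 1.315500]
step 4: m = 1.252438, f(m) = 0.132073 > 0 → root in [1.189375, 1.252438]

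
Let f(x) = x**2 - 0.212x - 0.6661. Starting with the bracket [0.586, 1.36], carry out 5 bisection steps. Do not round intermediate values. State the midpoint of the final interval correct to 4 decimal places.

0.9367

f(0.586000) = -0.446936, f(1.360000) = 0.895180 (opposite signs)
step 1: m = 0.973000, f(m) = 0.074353 > 0 → root in [0.586000, 0.973000]
step 2: m = 0.779500, f(m) = -0.223734 < 0 → root in [0.779500, 0.973000]
step 3: m = 0.876250, f(m) = -0.084051 < 0 → root in [0.876250, 0.973000]
step 4: m = 0.924625, f(m) = -0.007189 < 0 → root in [0.924625, 0.973000]
step 5: m = 0.948813, f(m) = 0.032997 > 0 → root in [0.924625, 0.948813]
Midpoint of [0.924625, 0.948813] = 0.936719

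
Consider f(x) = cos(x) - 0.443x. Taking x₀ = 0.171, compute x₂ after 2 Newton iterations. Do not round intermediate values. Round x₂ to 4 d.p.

1.0873

Newton update: x ← x − f(x)/f'(x).
f'(x) = -sin(x) - 0.443
x_0 = 0.171000: f = 0.909662, f' = -0.613168 → x_1 = 0.171000 - (0.909662)/(-0.613168) = 1.654545
x_1 = 1.654545: f = -0.816614, f' = -1.439495 → x_2 = 1.654545 - (-0.816614)/(-1.439495) = 1.087253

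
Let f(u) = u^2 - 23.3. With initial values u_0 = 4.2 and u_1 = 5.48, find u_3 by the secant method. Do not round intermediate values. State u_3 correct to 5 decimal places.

f(u_0) = -5.660000, f(u_1) = 6.730400
u_2 = 5.480000 - (6.730400)·(5.480000 - 4.200000)/(6.730400 - (-5.660000)) = 4.784711; f(u_2) = -0.406543
u_3 = 4.784711 - (-0.406543)·(4.784711 - 5.480000)/(-0.406543 - (6.730400)) = 4.824317; f(u_3) = -0.025969

4.82432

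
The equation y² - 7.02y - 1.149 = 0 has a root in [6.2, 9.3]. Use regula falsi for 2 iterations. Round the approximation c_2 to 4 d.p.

7.1237

False-position update: c = (a·f(b) − b·f(a))/(f(b) − f(a)); replace the endpoint whose sign matches f(c).
f(6.200000) = -6.233000, f(9.300000) = 20.055000
step 1: c = 6.935024, f(c) = -1.738313 < 0 → new bracket [6.935024, 9.300000]
step 2: c = 7.123663, f(c) = -0.410542 < 0 → new bracket [7.123663, 9.300000]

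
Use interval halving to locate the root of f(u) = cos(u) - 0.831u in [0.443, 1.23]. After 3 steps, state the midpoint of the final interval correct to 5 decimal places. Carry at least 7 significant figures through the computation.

0.78731

f(0.443000) = 0.535337, f(1.230000) = -0.687892 (opposite signs)
step 1: m = 0.836500, f(m) = -0.025067 < 0 → root in [0.443000, 0.836500]
step 2: m = 0.639750, f(m) = 0.270613 > 0 → root in [0.639750, 0.836500]
step 3: m = 0.738125, f(m) = 0.126350 > 0 → root in [0.738125, 0.836500]
Midpoint of [0.738125, 0.836500] = 0.787313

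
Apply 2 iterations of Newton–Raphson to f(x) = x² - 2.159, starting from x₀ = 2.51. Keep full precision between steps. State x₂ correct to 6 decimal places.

f'(x) = 2x
x_0 = 2.510000: f = 4.141100, f' = 5.020000 → x_1 = 2.510000 - (4.141100)/(5.020000) = 1.685080
x_1 = 1.685080: f = 0.680494, f' = 3.370159 → x_2 = 1.685080 - (0.680494)/(3.370159) = 1.483162

1.483162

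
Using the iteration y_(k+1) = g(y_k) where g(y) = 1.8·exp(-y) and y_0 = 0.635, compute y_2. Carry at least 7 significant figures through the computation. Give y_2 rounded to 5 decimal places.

0.69344

y_1 = g(0.635000) = 0.953884
y_2 = g(0.953884) = 0.693435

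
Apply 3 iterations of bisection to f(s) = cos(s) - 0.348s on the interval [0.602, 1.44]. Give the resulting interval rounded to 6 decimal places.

f(0.602000) = 0.614709, f(1.440000) = -0.370696 (opposite signs)
step 1: m = 1.021000, f(m) = 0.167206 > 0 → root in [1.021000, 1.440000]
step 2: m = 1.230500, f(m) = -0.094448 < 0 → root in [1.021000, 1.230500]
step 3: m = 1.125750, f(m) = 0.038739 > 0 → root in [1.125750, 1.230500]

[1.125750, 1.230500]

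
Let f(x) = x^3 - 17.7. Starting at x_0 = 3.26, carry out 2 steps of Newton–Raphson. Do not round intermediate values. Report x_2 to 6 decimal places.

2.611508

Newton update: x ← x − f(x)/f'(x).
f'(x) = 3x^2
x_0 = 3.260000: f = 16.945976, f' = 31.882800 → x_1 = 3.260000 - (16.945976)/(31.882800) = 2.728492
x_1 = 2.728492: f = 2.612710, f' = 22.333999 → x_2 = 2.728492 - (2.612710)/(22.333999) = 2.611508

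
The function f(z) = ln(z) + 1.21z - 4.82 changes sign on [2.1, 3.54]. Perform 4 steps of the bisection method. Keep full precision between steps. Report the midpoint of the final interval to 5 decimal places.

3.04500

f(2.100000) = -1.537063, f(3.540000) = 0.727527 (opposite signs)
step 1: m = 2.820000, f(m) = -0.371063 < 0 → root in [2.820000, 3.540000]
step 2: m = 3.180000, f(m) = 0.184681 > 0 → root in [2.820000, 3.180000]
step 3: m = 3.000000, f(m) = -0.091388 < 0 → root in [3.000000, 3.180000]
step 4: m = 3.090000, f(m) = 0.047071 > 0 → root in [3.000000, 3.090000]
Midpoint of [3.000000, 3.090000] = 3.045000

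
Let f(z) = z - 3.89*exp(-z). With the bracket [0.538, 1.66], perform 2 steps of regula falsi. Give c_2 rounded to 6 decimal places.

False-position update: c = (a·f(b) − b·f(a))/(f(b) − f(a)); replace the endpoint whose sign matches f(c).
f(0.538000) = -1.733429, f(1.660000) = 0.920359
step 1: c = 1.270880, f(c) = 0.179405 > 0 → new bracket [0.538000, 1.270880]
step 2: c = 1.202143, f(c) = 0.033005 > 0 → new bracket [0.538000, 1.202143]

1.202143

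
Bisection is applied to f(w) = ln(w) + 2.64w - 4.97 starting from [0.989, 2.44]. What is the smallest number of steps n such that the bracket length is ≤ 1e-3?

Initial width b − a = 2.44 − 0.989 = 1.451000.
After n steps the width is (b−a)/2^n; need (b−a)/2^n ≤ 1e-3.
So n ≥ log₂(1.451000/1e-3) = log₂(1451.0000) ≈ 10.5028.
Hence n = 11.

11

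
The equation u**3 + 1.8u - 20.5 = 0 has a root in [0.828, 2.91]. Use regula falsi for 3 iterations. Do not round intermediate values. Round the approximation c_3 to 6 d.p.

2.512482

f(0.828000) = -18.441936, f(2.910000) = 9.380171
step 1: c = 2.208058, f(c) = -5.760070 < 0 → new bracket [2.208058, 2.910000]
step 2: c = 2.475110, f(c) = -0.881858 < 0 → new bracket [2.475110, 2.910000]
step 3: c = 2.512482, f(c) = -0.117327 < 0 → new bracket [2.512482, 2.910000]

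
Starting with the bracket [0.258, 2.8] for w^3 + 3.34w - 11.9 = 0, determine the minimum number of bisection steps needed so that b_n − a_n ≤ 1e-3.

Initial width b − a = 2.8 − 0.258 = 2.542000.
After n steps the width is (b−a)/2^n; need (b−a)/2^n ≤ 1e-3.
So n ≥ log₂(2.542000/1e-3) = log₂(2542.0000) ≈ 11.3117.
Hence n = 12.

12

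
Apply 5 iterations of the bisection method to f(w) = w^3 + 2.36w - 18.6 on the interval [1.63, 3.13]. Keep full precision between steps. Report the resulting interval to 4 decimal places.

[2.3331, 2.3800]

f(1.630000) = -10.422453, f(3.130000) = 19.451097 (opposite signs)
step 1: m = 2.380000, f(m) = 0.498072 > 0 → root in [1.630000, 2.380000]
step 2: m = 2.005000, f(m) = -5.808050 < 0 → root in [2.005000, 2.380000]
step 3: m = 2.192500, f(m) = -2.886229 < 0 → root in [2.192500, 2.380000]
step 4: m = 2.286250, f(m) = -1.254361 < 0 → root in [2.286250, 2.380000]
step 5: m = 2.333125, f(m) = -0.393524 < 0 → root in [2.333125, 2.380000]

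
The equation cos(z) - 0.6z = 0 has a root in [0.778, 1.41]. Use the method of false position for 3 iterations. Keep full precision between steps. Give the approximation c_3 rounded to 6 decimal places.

False-position update: c = (a·f(b) − b·f(a))/(f(b) − f(a)); replace the endpoint whose sign matches f(c).
f(0.778000) = 0.245519, f(1.410000) = -0.685896
step 1: c = 0.944594, f(c) = 0.019316 > 0 → new bracket [0.944594, 1.410000]
step 2: c = 0.957341, f(c) = 0.001291 > 0 → new bracket [0.957341, 1.410000]
step 3: c = 0.958192, f(c) = 0.000085 > 0 → new bracket [0.958192, 1.410000]

0.958192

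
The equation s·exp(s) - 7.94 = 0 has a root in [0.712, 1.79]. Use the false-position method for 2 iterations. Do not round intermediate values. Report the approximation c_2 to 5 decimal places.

1.58391

f(0.712000) = -6.488899, f(1.790000) = 2.781120
step 1: c = 1.466587, f(c) = -1.583204 < 0 → new bracket [1.466587, 1.790000]
step 2: c = 1.583908, f(c) = -0.220083 < 0 → new bracket [1.583908, 1.790000]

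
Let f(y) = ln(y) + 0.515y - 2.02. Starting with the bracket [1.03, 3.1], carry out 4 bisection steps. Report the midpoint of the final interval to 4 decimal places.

f(1.030000) = -1.459991, f(3.100000) = 0.707902 (opposite signs)
step 1: m = 2.065000, f(m) = -0.231395 < 0 → root in [2.065000, 3.100000]
step 2: m = 2.582500, f(m) = 0.258745 > 0 → root in [2.065000, 2.582500]
step 3: m = 2.323750, f(m) = 0.019914 > 0 → root in [2.065000, 2.323750]
step 4: m = 2.194375, f(m) = -0.104000 < 0 → root in [2.194375, 2.323750]
Midpoint of [2.194375, 2.323750] = 2.259062

2.2591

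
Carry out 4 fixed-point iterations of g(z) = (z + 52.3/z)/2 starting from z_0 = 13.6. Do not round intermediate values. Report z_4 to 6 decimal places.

7.231874

z_1 = g(13.600000) = 8.722794
z_2 = g(8.722794) = 7.359290
z_3 = g(7.359290) = 7.232977
z_4 = g(7.232977) = 7.231874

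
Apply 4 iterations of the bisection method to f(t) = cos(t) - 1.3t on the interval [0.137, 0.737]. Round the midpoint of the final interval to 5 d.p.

f(0.137000) = 0.812530, f(0.737000) = -0.217612 (opposite signs)
step 1: m = 0.437000, f(m) = 0.337925 > 0 → root in [0.437000, 0.737000]
step 2: m = 0.587000, f(m) = 0.069506 > 0 → root in [0.587000, 0.737000]
step 3: m = 0.662000, f(m) = -0.071836 < 0 → root in [0.587000, 0.662000]
step 4: m = 0.624500, f(m) = -0.000594 < 0 → root in [0.587000, 0.624500]
Midpoint of [0.587000, 0.624500] = 0.605750

0.60575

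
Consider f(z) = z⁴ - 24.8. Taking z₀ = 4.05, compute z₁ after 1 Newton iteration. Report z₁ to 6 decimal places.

3.130831

Newton update: z ← z − f(z)/f'(z).
f'(z) = 4z³
z_0 = 4.050000: f = 244.242006, f' = 265.720500 → z_1 = 4.050000 - (244.242006)/(265.720500) = 3.130831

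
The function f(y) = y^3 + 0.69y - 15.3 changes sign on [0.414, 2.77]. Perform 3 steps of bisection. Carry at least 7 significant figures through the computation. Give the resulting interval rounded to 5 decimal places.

f(0.414000) = -14.943382, f(2.770000) = 7.865233 (opposite signs)
step 1: m = 1.592000, f(m) = -10.166653 < 0 → root in [1.592000, 2.770000]
step 2: m = 2.181000, f(m) = -3.420614 < 0 → root in [2.181000, 2.770000]
step 3: m = 2.475500, f(m) = 1.578207 > 0 → root in [2.181000, 2.475500]

[2.18100, 2.47550]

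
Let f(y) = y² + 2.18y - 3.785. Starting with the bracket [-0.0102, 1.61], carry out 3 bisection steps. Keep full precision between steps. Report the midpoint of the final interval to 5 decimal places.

f(-0.010200) = -3.807132, f(1.610000) = 2.316900 (opposite signs)
step 1: m = 0.799900, f(m) = -1.401378 < 0 → root in [0.799900, 1.610000]
step 2: m = 1.204950, f(m) = 0.293696 > 0 → root in [0.799900, 1.204950]
step 3: m = 1.002425, f(m) = -0.594858 < 0 → root in [1.002425, 1.204950]
Midpoint of [1.002425, 1.204950] = 1.103688

1.10369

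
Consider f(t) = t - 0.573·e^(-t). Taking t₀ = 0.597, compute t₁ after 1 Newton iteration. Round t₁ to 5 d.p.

0.38293

f'(t) = 1 + 0.573·e^(-t)
t_0 = 0.597000: f = 0.281586, f' = 1.315414 → t_1 = 0.597000 - (0.281586)/(1.315414) = 0.382933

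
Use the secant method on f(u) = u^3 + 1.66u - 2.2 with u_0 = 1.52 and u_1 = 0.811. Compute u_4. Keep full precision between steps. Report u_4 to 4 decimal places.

f(u_0) = 3.835008, f(u_1) = -0.320328
u_2 = 0.811000 - (-0.320328)·(0.811000 - 1.520000)/(-0.320328 - (3.835008)) = 0.865656; f(u_2) = -0.114324
u_3 = 0.865656 - (-0.114324)·(0.865656 - 0.811000)/(-0.114324 - (-0.320328)) = 0.895987; f(u_3) = 0.006632
u_4 = 0.895987 - (0.006632)·(0.895987 - 0.865656)/(0.006632 - (-0.114324)) = 0.894324; f(u_4) = -0.000127

0.8943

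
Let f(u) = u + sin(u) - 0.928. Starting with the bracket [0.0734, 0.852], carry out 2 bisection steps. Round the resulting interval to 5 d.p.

f(0.073400) = -0.781266, f(0.852000) = 0.676599 (opposite signs)
step 1: m = 0.462700, f(m) = -0.018934 < 0 → root in [0.462700, 0.852000]
step 2: m = 0.657350, f(m) = 0.340371 > 0 → root in [0.462700, 0.657350]

[0.46270, 0.65735]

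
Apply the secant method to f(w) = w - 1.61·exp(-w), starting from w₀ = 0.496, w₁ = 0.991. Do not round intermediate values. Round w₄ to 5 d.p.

f(w_0) = -0.484428, f(w_1) = 0.393359
w_2 = 0.991000 - (0.393359)·(0.991000 - 0.496000)/(0.393359 - (-0.484428)) = 0.769178; f(w_2) = 0.023113
w_3 = 0.769178 - (0.023113)·(0.769178 - 0.991000)/(0.023113 - (0.393359)) = 0.755330; f(w_3) = -0.001137
w_4 = 0.755330 - (-0.001137)·(0.755330 - 0.769178)/(-0.001137 - (0.023113)) = 0.755979; f(w_4) = 0.000003

0.75598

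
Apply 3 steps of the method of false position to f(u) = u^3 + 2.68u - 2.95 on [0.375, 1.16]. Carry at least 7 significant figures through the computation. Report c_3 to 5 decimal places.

f(0.375000) = -1.892266, f(1.160000) = 1.719696
step 1: c = 0.786253, f(c) = -0.356787 < 0 → new bracket [0.786253, 1.160000]
step 2: c = 0.850471, f(c) = -0.055592 < 0 → new bracket [0.850471, 1.160000]
step 3: c = 0.860164, f(c) = -0.008343 < 0 → new bracket [0.860164, 1.160000]

0.86016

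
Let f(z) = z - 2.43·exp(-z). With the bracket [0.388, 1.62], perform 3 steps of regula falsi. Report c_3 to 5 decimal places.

0.94653

f(0.388000) = -1.260542, f(1.620000) = 1.139106
step 1: c = 1.035173, f(c) = 0.172122 > 0 → new bracket [0.388000, 1.035173]
step 2: c = 0.957421, f(c) = 0.024588 > 0 → new bracket [0.388000, 0.957421]
step 3: c = 0.946526, f(c) = 0.003475 > 0 → new bracket [0.388000, 0.946526]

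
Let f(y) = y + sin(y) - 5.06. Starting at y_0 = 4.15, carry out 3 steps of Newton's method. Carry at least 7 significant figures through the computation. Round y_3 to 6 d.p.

f'(y) = 1 + cos(y)
y_0 = 4.150000: f = -1.755984, f' = 0.466791 → y_1 = 4.150000 - (-1.755984)/(0.466791) = 7.911818
y_1 = 7.911818: f = 3.850146, f' = 0.942196 → y_2 = 7.911818 - (3.850146)/(0.942196) = 3.825464
y_2 = 3.825464: f = -1.866335, f' = 0.224867 → y_3 = 3.825464 - (-1.866335)/(0.224867) = 12.125178

12.125178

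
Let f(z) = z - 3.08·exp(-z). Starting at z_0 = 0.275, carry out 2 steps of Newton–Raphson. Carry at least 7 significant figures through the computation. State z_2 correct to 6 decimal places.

1.055790

f'(z) = 1 + 3.08·exp(-z)
z_0 = 0.275000: f = -2.064482, f' = 3.339482 → z_1 = 0.275000 - (-2.064482)/(3.339482) = 0.893204
z_1 = 0.893204: f = -0.367569, f' = 2.260773 → z_2 = 0.893204 - (-0.367569)/(2.260773) = 1.055790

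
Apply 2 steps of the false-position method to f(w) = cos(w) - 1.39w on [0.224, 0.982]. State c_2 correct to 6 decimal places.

0.593463

f(0.224000) = 0.663657, f(0.982000) = -0.809620
step 1: c = 0.565451, f(c) = 0.058370 > 0 → new bracket [0.565451, 0.982000]
step 2: c = 0.593463, f(c) = 0.004096 > 0 → new bracket [0.593463, 0.982000]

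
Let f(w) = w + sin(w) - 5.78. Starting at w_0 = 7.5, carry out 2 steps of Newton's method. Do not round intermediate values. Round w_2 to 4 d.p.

6.0708

Newton update: w ← w − f(w)/f'(w).
f'(w) = 1 + cos(w)
w_0 = 7.500000: f = 2.658000, f' = 1.346635 → w_1 = 7.500000 - (2.658000)/(1.346635) = 5.526192
w_1 = 5.526192: f = -0.940548, f' = 1.726904 → w_2 = 5.526192 - (-0.940548)/(1.726904) = 6.070835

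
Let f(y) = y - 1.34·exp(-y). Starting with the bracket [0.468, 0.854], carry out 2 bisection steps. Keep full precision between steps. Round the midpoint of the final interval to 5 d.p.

f(0.468000) = -0.371180, f(0.854000) = 0.283550 (opposite signs)
step 1: m = 0.661000, f(m) = -0.030889 < 0 → root in [0.661000, 0.854000]
step 2: m = 0.757500, f(m) = 0.129258 > 0 → root in [0.661000, 0.757500]
Midpoint of [0.661000, 0.757500] = 0.709250

0.70925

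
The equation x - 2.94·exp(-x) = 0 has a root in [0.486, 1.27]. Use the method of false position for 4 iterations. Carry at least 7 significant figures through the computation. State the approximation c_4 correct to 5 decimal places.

f(0.486000) = -1.322341, f(1.270000) = 0.444355
step 1: c = 1.072810, f(c) = 0.067195 > 0 → new bracket [0.486000, 1.072810]
step 2: c = 1.044433, f(c) = 0.009873 > 0 → new bracket [0.486000, 1.044433]
step 3: c = 1.040295, f(c) = 0.001444 > 0 → new bracket [0.486000, 1.040295]
step 4: c = 1.039690, f(c) = 0.000211 > 0 → new bracket [0.486000, 1.039690]

1.03969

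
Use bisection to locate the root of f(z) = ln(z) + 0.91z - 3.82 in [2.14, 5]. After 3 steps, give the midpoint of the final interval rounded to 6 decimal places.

f(2.140000) = -1.111794, f(5.000000) = 2.339438 (opposite signs)
step 1: m = 3.570000, f(m) = 0.701266 > 0 → root in [2.140000, 3.570000]
step 2: m = 2.855000, f(m) = -0.172878 < 0 → root in [2.855000, 3.570000]
step 3: m = 3.212500, f(m) = 0.270424 > 0 → root in [2.855000, 3.212500]
Midpoint of [2.855000, 3.212500] = 3.033750

3.033750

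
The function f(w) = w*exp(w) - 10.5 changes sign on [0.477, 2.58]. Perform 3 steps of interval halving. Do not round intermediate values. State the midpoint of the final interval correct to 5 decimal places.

1.65994

f(0.477000) = -9.731442, f(2.580000) = 23.548616 (opposite signs)
step 1: m = 1.528500, f(m) = -3.451697 < 0 → root in [1.528500, 2.580000]
step 2: m = 2.054250, f(m) = 5.525173 > 0 → root in [1.528500, 2.054250]
step 3: m = 1.791375, f(m) = 0.244118 > 0 → root in [1.528500, 1.791375]
Midpoint of [1.528500, 1.791375] = 1.659937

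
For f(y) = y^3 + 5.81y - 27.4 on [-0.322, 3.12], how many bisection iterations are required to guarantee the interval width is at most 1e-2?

Initial width b − a = 3.12 − -0.322 = 3.442000.
After n steps the width is (b−a)/2^n; need (b−a)/2^n ≤ 1e-2.
So n ≥ log₂(3.442000/1e-2) = log₂(344.2000) ≈ 8.4271.
Hence n = 9.

9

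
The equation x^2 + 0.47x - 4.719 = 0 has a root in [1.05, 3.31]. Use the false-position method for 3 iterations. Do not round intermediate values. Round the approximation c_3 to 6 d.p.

f(1.050000) = -3.123000, f(3.310000) = 7.792800
step 1: c = 1.696584, f(c) = -1.043209 < 0 → new bracket [1.696584, 3.310000]
step 2: c = 1.887069, f(c) = -0.271047 < 0 → new bracket [1.887069, 3.310000]
step 3: c = 1.934898, f(c) = -0.065769 < 0 → new bracket [1.934898, 3.310000]

1.934898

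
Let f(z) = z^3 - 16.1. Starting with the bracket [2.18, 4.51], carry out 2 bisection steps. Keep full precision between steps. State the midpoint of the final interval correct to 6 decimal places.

2.471250

f(2.180000) = -5.739768, f(4.510000) = 75.633851 (opposite signs)
step 1: m = 3.345000, f(m) = 21.327289 > 0 → root in [2.180000, 3.345000]
step 2: m = 2.762500, f(m) = 4.981760 > 0 → root in [2.180000, 2.762500]
Midpoint of [2.180000, 2.762500] = 2.471250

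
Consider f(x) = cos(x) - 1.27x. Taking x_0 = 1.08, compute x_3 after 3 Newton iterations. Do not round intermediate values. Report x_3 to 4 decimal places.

f'(x) = -sin(x) - 1.27
x_0 = 1.080000: f = -0.900272, f' = -2.151958 → x_1 = 1.080000 - (-0.900272)/(-2.151958) = 0.661650
x_1 = 0.661650: f = -0.051316, f' = -1.884419 → x_2 = 0.661650 - (-0.051316)/(-1.884419) = 0.634418
x_2 = 0.634418: f = -0.000295, f' = -1.862709 → x_3 = 0.634418 - (-0.000295)/(-1.862709) = 0.634260

0.6343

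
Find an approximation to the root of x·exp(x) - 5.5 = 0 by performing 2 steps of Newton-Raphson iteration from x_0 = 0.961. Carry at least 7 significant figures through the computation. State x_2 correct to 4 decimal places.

f'(x) = (x + 1)·exp(x)
x_0 = 0.961000: f = -2.987649, f' = 5.126661 → x_1 = 0.961000 - (-2.987649)/(5.126661) = 1.543767
x_1 = 1.543767: f = 1.728218, f' = 11.910412 → x_2 = 1.543767 - (1.728218)/(11.910412) = 1.398666

1.3987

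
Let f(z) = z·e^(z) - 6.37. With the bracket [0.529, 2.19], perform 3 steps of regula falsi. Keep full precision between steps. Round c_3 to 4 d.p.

f(0.529000) = -5.472163, f(2.190000) = 13.198117
step 1: c = 1.015831, f(c) = -3.564625 < 0 → new bracket [1.015831, 2.190000]
step 2: c = 1.265520, f(c) = -1.883816 < 0 → new bracket [1.265520, 2.190000]
step 3: c = 1.380992, f(c) = -0.875242 < 0 → new bracket [1.380992, 2.190000]

1.3810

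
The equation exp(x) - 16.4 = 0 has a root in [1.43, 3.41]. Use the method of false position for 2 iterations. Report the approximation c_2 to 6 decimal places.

2.669292

f(1.430000) = -12.221301, f(3.410000) = 13.865244
step 1: c = 2.357611, f(c) = -5.834316 < 0 → new bracket [2.357611, 3.410000]
step 2: c = 2.669292, f(c) = -1.970253 < 0 → new bracket [2.669292, 3.410000]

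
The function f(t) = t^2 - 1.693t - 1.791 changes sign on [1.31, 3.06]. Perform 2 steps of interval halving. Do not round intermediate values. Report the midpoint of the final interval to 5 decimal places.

2.40375

f(1.310000) = -2.292730, f(3.060000) = 2.392020 (opposite signs)
step 1: m = 2.185000, f(m) = -0.715980 < 0 → root in [2.185000, 3.060000]
step 2: m = 2.622500, f(m) = 0.646614 > 0 → root in [2.185000, 2.622500]
Midpoint of [2.185000, 2.622500] = 2.403750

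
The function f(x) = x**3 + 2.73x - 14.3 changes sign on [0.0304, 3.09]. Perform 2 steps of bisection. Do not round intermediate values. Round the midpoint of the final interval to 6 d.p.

1.942650

f(0.030400) = -14.216980, f(3.090000) = 23.639329 (opposite signs)
step 1: m = 1.560200, f(m) = -6.242778 < 0 → root in [1.560200, 3.090000]
step 2: m = 2.325100, f(m) = 4.617223 > 0 → root in [1.560200, 2.325100]
Midpoint of [1.560200, 2.325100] = 1.942650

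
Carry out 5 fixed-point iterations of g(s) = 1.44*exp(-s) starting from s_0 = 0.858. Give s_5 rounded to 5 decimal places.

0.68351

s_1 = g(0.858000) = 0.610573
s_2 = g(0.610573) = 0.781977
s_3 = g(0.781977) = 0.658801
s_4 = g(0.658801) = 0.745159
s_5 = g(0.745159) = 0.683509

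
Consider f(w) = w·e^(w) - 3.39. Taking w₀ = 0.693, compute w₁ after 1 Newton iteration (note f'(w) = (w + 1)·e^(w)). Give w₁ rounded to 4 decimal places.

1.2850

Newton update: w ← w − f(w)/f'(w).
w_0 = 0.693000: f = -2.004204, f' = 3.385502 → w_1 = 0.693000 - (-2.004204)/(3.385502) = 1.284996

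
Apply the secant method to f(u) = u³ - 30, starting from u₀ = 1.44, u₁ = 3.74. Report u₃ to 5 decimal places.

Secant update: u_(k+1) = u_k − f(u_k)·(u_k − u_(k-1))/(f(u_k) − f(u_(k-1))).
f(u_0) = -27.014016, f(u_1) = 22.313624
u_2 = 3.740000 - (22.313624)·(3.740000 - 1.440000)/(22.313624 - (-27.014016)) = 2.699583; f(u_2) = -10.326127
u_3 = 2.699583 - (-10.326127)·(2.699583 - 3.740000)/(-10.326127 - (22.313624)) = 3.028736; f(u_3) = -2.216675

3.02874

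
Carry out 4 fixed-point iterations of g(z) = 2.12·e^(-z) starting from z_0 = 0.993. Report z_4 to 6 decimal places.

z_1 = g(0.993000) = 0.785383
z_2 = g(0.785383) = 0.966604
z_3 = g(0.966604) = 0.806390
z_4 = g(0.806390) = 0.946510

0.946510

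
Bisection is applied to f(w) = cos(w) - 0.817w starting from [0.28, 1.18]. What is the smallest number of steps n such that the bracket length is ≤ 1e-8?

Initial width b − a = 1.18 − 0.28 = 0.900000.
After n steps the width is (b−a)/2^n; need (b−a)/2^n ≤ 1e-8.
So n ≥ log₂(0.900000/1e-8) = log₂(90000000.0000) ≈ 26.4234.
Hence n = 27.

27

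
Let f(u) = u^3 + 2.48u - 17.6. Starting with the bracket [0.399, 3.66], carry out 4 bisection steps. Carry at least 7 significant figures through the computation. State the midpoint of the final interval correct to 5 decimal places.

f(0.399000) = -16.546959, f(3.660000) = 40.504696 (opposite signs)
step 1: m = 2.029500, f(m) = -4.207593 < 0 → root in [2.029500, 3.660000]
step 2: m = 2.844750, f(m) = 12.476411 > 0 → root in [2.029500, 2.844750]
step 3: m = 2.437125, f(m) = 2.919565 > 0 → root in [2.029500, 2.437125]
step 4: m = 2.233313, f(m) = -0.922326 < 0 → root in [2.233313, 2.437125]
Midpoint of [2.233313, 2.437125] = 2.335219

2.33522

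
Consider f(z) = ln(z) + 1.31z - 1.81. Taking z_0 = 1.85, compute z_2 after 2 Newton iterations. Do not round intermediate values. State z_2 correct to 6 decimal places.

1.225827

f'(z) = 1/z + 1.31
z_0 = 1.850000: f = 1.228686, f' = 1.850541 → z_1 = 1.850000 - (1.228686)/(1.850541) = 1.186040
z_1 = 1.186040: f = -0.085668, f' = 2.153142 → z_2 = 1.186040 - (-0.085668)/(2.153142) = 1.225827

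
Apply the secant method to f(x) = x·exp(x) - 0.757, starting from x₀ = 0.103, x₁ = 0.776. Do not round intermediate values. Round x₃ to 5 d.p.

0.45010

f(x_0) = -0.642825, f(x_1) = 0.929065
x_2 = 0.776000 - (0.929065)·(0.776000 - 0.103000)/(0.929065 - (-0.642825)) = 0.378224; f(x_2) = -0.204911
x_3 = 0.378224 - (-0.204911)·(0.378224 - 0.776000)/(-0.204911 - (0.929065)) = 0.450102; f(x_3) = -0.051027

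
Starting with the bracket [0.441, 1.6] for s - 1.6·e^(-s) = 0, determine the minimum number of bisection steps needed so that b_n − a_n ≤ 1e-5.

Initial width b − a = 1.6 − 0.441 = 1.159000.
After n steps the width is (b−a)/2^n; need (b−a)/2^n ≤ 1e-5.
So n ≥ log₂(1.159000/1e-5) = log₂(115900.0000) ≈ 16.8225.
Hence n = 17.

17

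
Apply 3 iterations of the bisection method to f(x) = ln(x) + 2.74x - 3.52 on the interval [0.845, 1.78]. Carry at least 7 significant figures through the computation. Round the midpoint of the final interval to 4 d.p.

f(0.845000) = -1.373119, f(1.780000) = 1.933813 (opposite signs)
step 1: m = 1.312500, f(m) = 0.348184 > 0 → root in [0.845000, 1.312500]
step 2: m = 1.078750, f(m) = -0.488422 < 0 → root in [1.078750, 1.312500]
step 3: m = 1.195625, f(m) = -0.065318 < 0 → root in [1.195625, 1.312500]
Midpoint of [1.195625, 1.312500] = 1.254062

1.2541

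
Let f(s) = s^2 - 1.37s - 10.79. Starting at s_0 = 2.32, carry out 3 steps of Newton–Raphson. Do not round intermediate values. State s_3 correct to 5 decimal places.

f'(s) = 2s - 1.37
s_0 = 2.320000: f = -8.586000, f' = 3.270000 → s_1 = 2.320000 - (-8.586000)/(3.270000) = 4.945688
s_1 = 4.945688: f = 6.894238, f' = 8.521376 → s_2 = 4.945688 - (6.894238)/(8.521376) = 4.136636
s_2 = 4.136636: f = 0.654565, f' = 6.903272 → s_3 = 4.136636 - (0.654565)/(6.903272) = 4.041816

4.04182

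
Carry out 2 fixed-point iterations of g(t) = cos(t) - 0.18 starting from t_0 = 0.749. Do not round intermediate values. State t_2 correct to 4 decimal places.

t_1 = g(0.749000) = 0.552370
t_2 = g(0.552370) = 0.671283

0.6713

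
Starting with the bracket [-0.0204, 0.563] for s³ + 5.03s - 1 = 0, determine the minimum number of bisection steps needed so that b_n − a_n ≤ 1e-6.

20

Initial width b − a = 0.563 − -0.0204 = 0.583400.
After n steps the width is (b−a)/2^n; need (b−a)/2^n ≤ 1e-6.
So n ≥ log₂(0.583400/1e-6) = log₂(583400.0000) ≈ 19.1541.
Hence n = 20.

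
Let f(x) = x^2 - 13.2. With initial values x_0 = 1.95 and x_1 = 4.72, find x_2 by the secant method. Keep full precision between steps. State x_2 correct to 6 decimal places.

f(x_0) = -9.397500, f(x_1) = 9.078400
x_2 = 4.720000 - (9.078400)·(4.720000 - 1.950000)/(9.078400 - (-9.397500)) = 3.358921; f(x_2) = -1.917653

3.358921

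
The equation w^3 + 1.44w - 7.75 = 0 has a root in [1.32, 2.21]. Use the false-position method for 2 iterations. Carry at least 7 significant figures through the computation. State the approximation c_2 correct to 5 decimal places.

1.71801

f(1.320000) = -3.549232, f(2.210000) = 6.226261
step 1: c = 1.643136, f(c) = -0.947585 < 0 → new bracket [1.643136, 2.210000]
step 2: c = 1.718013, f(c) = -0.205231 < 0 → new bracket [1.718013, 2.210000]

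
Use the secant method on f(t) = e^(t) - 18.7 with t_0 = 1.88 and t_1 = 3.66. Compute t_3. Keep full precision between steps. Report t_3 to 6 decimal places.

2.800780

f(t_0) = -12.146495, f(t_1) = 20.161343
t_2 = 3.660000 - (20.161343)·(3.660000 - 1.880000)/(20.161343 - (-12.146495)) = 2.549211; f(t_2) = -5.902997
t_3 = 2.549211 - (-5.902997)·(2.549211 - 3.660000)/(-5.902997 - (20.161343)) = 2.800780; f(t_3) = -2.242519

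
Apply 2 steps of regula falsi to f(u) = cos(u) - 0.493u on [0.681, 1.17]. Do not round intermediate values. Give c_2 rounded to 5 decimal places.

1.03496

f(0.681000) = 0.441211, f(1.170000) = -0.186658
step 1: c = 1.024626, f(c) = 0.014278 > 0 → new bracket [1.024626, 1.170000]
step 2: c = 1.034956, f(c) = 0.000331 > 0 → new bracket [1.034956, 1.170000]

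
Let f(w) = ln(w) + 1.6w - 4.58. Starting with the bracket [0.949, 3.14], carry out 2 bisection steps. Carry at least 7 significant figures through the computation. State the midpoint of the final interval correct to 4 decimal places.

2.3184

f(0.949000) = -3.113946, f(3.140000) = 1.588223 (opposite signs)
step 1: m = 2.044500, f(m) = -0.593647 < 0 → root in [2.044500, 3.140000]
step 2: m = 2.592250, f(m) = 0.520126 > 0 → root in [2.044500, 2.592250]
Midpoint of [2.044500, 2.592250] = 2.318375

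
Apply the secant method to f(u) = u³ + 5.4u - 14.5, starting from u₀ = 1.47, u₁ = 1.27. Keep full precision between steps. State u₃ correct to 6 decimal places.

1.720166

f(u_0) = -3.385477, f(u_1) = -5.593617
u_2 = 1.270000 - (-5.593617)·(1.270000 - 1.470000)/(-5.593617 - (-3.385477)) = 1.776636; f(u_2) = 0.701673
u_3 = 1.776636 - (0.701673)·(1.776636 - 1.270000)/(0.701673 - (-5.593617)) = 1.720166; f(u_3) = -0.121176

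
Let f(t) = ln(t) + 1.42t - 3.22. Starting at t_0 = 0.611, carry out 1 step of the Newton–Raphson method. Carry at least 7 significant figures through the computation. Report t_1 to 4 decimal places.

Newton update: t ← t − f(t)/f'(t).
f'(t) = 1/t + 1.42
t_0 = 0.611000: f = -2.845038, f' = 3.056661 → t_1 = 0.611000 - (-2.845038)/(3.056661) = 1.541767

1.5418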